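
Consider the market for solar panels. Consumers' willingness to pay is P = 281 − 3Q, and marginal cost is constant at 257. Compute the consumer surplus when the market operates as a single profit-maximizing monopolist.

The monopolist equates marginal revenue to marginal cost: 281 − 6Q = 257, so Q = 4. From demand, P = 269.
CS = ½·(281 − 269)·4 = 24.

CS = 24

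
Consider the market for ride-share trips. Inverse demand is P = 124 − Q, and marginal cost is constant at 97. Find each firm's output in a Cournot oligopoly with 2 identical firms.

q_i = 9

Cournot with 2 identical firms: the symmetric best-response condition is 124 − 3q = 97. Each firm produces q = 9, total output Q = 18, price P = 106.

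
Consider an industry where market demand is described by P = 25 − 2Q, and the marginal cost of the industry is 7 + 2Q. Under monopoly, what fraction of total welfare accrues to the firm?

Monopoly sets MR = MC: 25 − 4Q = 7 + 2Q ⇒ Q = 3, P = 25 − 2·3 = 19.
CS = ½·(25 − 19)·3 = 9.
PS = P·Q − VC(Q) = 19·3 − (7·3 + ½·2·3²) = 27.
Share captured = PS/TS = 27/36 = 0.75.

PS/TS = 0.75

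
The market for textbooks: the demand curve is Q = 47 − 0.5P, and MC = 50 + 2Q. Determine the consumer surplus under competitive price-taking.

CS = 121

Inverting demand: P = 94 − 2Q.
Competitive equilibrium sets price equal to marginal cost: 94 − 2Q = 50 + 2Q, so Q = 11 and P = 72.
CS = ½·(94 − 72)·11 = 121.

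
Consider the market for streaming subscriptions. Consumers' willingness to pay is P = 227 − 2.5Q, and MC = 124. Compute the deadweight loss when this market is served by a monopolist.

DWL = 530.45

Under competition P = MC = 124, so Q = (227 − 124)/2.5 = 41.2.
Monopoly sets MR = MC: 227 − 5Q = 124 ⇒ Q = 20.6, P = 227 − 2.5·20.6 = 175.5.
DWL is the triangle between Q = 20.6 and Q = 41.2: ½·(41.2 − 20.6)·(175.5 − 124) = 530.45.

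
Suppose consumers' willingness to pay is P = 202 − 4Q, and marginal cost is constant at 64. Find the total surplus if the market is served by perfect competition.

Under competition P = MC = 64, so Q = (202 − 64)/4 = 34.5.
CS = ½·(202 − 64)·34.5 = 2380.5; PS = (64 − 64)·34.5 = 0; TS = 2380.5.

TS = 2380.5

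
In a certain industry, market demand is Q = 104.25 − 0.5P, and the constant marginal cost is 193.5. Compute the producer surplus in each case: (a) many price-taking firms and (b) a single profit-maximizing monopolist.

Competition: PS = 0; Monopoly: PS = 28.125

Inverting demand: P = 208.5 − 2Q.
Competitive firms price at marginal cost: P = 193.5, giving Q = 7.5.
PS = (193.5 − 193.5)·7.5 = 0.
The monopolist equates marginal revenue to marginal cost: 208.5 − 4Q = 193.5, so Q = 3.75. From demand, P = 201.
PS = (201 − 193.5)·3.75 = 28.125.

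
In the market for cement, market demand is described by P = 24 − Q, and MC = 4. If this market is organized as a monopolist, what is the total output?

A monopolist chooses Q where MR = MC. MR = 24 − 2Q; setting this equal to 4 gives Q = 10 and P = 14.

Q = 10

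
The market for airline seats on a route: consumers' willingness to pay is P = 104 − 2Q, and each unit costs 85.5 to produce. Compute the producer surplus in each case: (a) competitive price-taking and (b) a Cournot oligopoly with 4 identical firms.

Competition: PS = 0; Cournot: PS = 27.38

Perfect competition: P = MC = 85.5, so 104 − 2Q = 85.5 and Q = 9.25.
PS = (85.5 − 85.5)·9.25 = 0.
With 4 symmetric Cournot firms, each firm's FOC gives 104 − 10q = 85.5, so q = 1.85, Q = 4·1.85 = 7.4, and P = 89.2.
PS = (89.2 − 85.5)·7.4 = 27.38.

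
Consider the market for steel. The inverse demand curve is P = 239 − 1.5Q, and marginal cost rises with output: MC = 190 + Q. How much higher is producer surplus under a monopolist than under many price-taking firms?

PS rises by 108.045

Under competition P = MC: 239 − 1.5Q = 190 + Q ⇒ Q = 19.6, P = 209.6.
PS = P·Q − VC(Q) = 209.6·19.6 − (190·19.6 + ½·1·19.6²) = 192.08.
Monopoly sets MR = MC: 239 − 3Q = 190 + Q ⇒ Q = 12.25, P = 239 − 1.5·12.25 = 220.625.
PS = P·Q − VC(Q) = 220.625·12.25 − (190·12.25 + ½·1·12.25²) = 300.125.
Change in producer surplus: 300.125 − 192.08 = 108.045.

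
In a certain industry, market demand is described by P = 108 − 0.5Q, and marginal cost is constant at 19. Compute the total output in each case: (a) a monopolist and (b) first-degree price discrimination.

Monopoly: Q = 89; Perfect PD: Q = 178

Monopoly sets MR = MC: 108 − Q = 19 ⇒ Q = 89, P = 108 − 0.5·89 = 63.5.
Under first-degree price discrimination the firm charges each unit its demand price and produces up to where P = MC, i.e. Q = 178. Consumer surplus is zero; producer surplus equals total surplus.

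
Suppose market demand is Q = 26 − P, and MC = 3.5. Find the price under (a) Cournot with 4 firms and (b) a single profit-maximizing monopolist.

Inverting demand: P = 26 − Q.
In a 4-firm Cournot equilibrium, symmetry and the first-order condition give q = (26 − 3.5)/(5) = 4.5. So Q = 18 and P = 8.
The monopolist equates marginal revenue to marginal cost: 26 − 2Q = 3.5, so Q = 11.25. From demand, P = 14.75.

Cournot: P = 8; Monopoly: P = 14.75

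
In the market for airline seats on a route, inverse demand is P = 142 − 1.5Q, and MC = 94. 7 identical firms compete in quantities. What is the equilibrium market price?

P = 100

With 7 symmetric Cournot firms, each firm's FOC gives 142 − 12q = 94, so q = 4, Q = 7·4 = 28, and P = 100.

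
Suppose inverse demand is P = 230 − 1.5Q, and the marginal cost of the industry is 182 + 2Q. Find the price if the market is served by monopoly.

P = 215.6

The monopolist equates marginal revenue to marginal cost: 230 − 3Q = 182 + 2Q, so Q = 9.6. From demand, P = 215.6.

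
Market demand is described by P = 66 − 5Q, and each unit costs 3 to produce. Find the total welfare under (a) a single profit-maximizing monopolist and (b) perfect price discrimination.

Monopoly: TS = 297.675; Perfect PD: TS = 396.9

A monopolist chooses Q where MR = MC. MR = 66 − 10Q; setting this equal to 3 gives Q = 6.3 and P = 34.5.
CS = ½·(66 − 34.5)·6.3 = 99.225; PS = (34.5 − 3)·6.3 = 198.45; TS = 297.675.
Under first-degree price discrimination the firm charges each unit its demand price and produces up to where P = MC, i.e. Q = 12.6. Consumer surplus is zero; producer surplus equals total surplus.
TS = 396.9 (equal to competitive TS).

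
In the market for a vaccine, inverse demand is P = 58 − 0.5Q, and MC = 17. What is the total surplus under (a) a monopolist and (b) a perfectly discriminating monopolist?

Monopoly: TS = 1260.75; Perfect PD: TS = 1681

The monopolist equates marginal revenue to marginal cost: 58 − Q = 17, so Q = 41. From demand, P = 37.5.
CS = ½·(58 − 37.5)·41 = 420.25; PS = (37.5 − 17)·41 = 840.5; TS = 1260.75.
A perfectly discriminating monopolist sells every unit with P(Q) ≥ MC(Q), so output equals the competitive quantity Q = 82. Each buyer pays their reservation price, so CS = 0 and the firm captures all surplus.
TS = 1681 (equal to competitive TS).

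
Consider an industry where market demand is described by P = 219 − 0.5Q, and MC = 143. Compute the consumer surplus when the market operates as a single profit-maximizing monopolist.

CS = 1444

Monopoly sets MR = MC: 219 − Q = 143 ⇒ Q = 76, P = 219 − 0.5·76 = 181.
CS = ½·(219 − 181)·76 = 1444.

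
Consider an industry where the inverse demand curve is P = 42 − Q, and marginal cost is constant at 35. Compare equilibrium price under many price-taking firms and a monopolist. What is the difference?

P rises by 3.5

Competitive firms price at marginal cost: P = 35, giving Q = 7.
A monopolist chooses Q where MR = MC. MR = 42 − 2Q; setting this equal to 35 gives Q = 3.5 and P = 38.5.
Change in equilibrium price: 38.5 − 35 = 3.5.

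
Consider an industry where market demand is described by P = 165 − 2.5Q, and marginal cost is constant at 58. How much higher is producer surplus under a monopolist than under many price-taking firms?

Producer surplus rises by 1144.9

Perfect competition: P = MC = 58, so 165 − 2.5Q = 58 and Q = 42.8.
PS = (58 − 58)·42.8 = 0.
The monopolist equates marginal revenue to marginal cost: 165 − 5Q = 58, so Q = 21.4. From demand, P = 111.5.
PS = (111.5 − 58)·21.4 = 1144.9.
Change in producer surplus: 1144.9 − 0 = 1144.9.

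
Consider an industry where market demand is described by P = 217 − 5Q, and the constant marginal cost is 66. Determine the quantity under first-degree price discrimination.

Q = 30.2

With perfect price discrimination, output is the efficient level Q = 30.2 (where demand meets MC), but every buyer pays their willingness to pay: CS = 0 and PS = total surplus.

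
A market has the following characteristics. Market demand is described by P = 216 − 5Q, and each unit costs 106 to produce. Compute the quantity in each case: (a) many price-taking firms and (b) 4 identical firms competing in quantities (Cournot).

Competitive firms price at marginal cost: P = 106, giving Q = 22.
With 4 symmetric Cournot firms, each firm's FOC gives 216 − 25q = 106, so q = 4.4, Q = 4·4.4 = 17.6, and P = 128.

Competition: Q = 22; Cournot: Q = 17.6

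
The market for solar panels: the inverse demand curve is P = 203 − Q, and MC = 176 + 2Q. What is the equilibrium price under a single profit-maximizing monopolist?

P = 196.25

A monopolist chooses Q where MR = MC. MR = 203 − 2Q; setting this equal to 176 + 2Q gives Q = 6.75 and P = 196.25.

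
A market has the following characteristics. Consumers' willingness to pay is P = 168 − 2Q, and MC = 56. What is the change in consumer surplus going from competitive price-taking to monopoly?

CS falls by 2352

Under competition P = MC = 56, so Q = (168 − 56)/2 = 56.
CS = ½·(168 − 56)·56 = 3136.
Monopoly sets MR = MC: 168 − 4Q = 56 ⇒ Q = 28, P = 168 − 2·28 = 112.
CS = ½·(168 − 112)·28 = 784.
Change in consumer surplus: 784 − 3136 = −2352.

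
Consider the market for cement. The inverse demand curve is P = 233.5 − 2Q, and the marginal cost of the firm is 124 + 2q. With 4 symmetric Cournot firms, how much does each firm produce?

With 4 symmetric Cournot firms, each firm's FOC gives 233.5 − 10q = 124 + 2q, so q = 9.125, Q = 4·9.125 = 36.5, and P = 160.5.

q_i = 9.125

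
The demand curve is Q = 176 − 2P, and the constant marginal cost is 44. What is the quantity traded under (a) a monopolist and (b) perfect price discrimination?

Monopoly: Q = 44; Perfect PD: Q = 88

Inverting demand: P = 88 − 0.5Q.
The monopolist equates marginal revenue to marginal cost: 88 − Q = 44, so Q = 44. From demand, P = 66.
With perfect price discrimination, output is the efficient level Q = 88 (where demand meets MC), but every buyer pays their willingness to pay: CS = 0 and PS = total surplus.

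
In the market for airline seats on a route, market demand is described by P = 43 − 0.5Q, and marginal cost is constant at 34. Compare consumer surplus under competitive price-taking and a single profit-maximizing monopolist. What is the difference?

Consumer surplus falls by 60.75

Under competition P = MC = 34, so Q = (43 − 34)/0.5 = 18.
CS = ½·(43 − 34)·18 = 81.
A monopolist chooses Q where MR = MC. MR = 43 − Q; setting this equal to 34 gives Q = 9 and P = 38.5.
CS = ½·(43 − 38.5)·9 = 20.25.
Change in consumer surplus: 20.25 − 81 = −60.75.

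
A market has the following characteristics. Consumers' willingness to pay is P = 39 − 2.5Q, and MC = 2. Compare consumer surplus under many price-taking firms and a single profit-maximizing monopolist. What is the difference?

Under competition P = MC = 2, so Q = (39 − 2)/2.5 = 14.8.
CS = ½·(39 − 2)·14.8 = 273.8.
A monopolist chooses Q where MR = MC. MR = 39 − 5Q; setting this equal to 2 gives Q = 7.4 and P = 20.5.
CS = ½·(39 − 20.5)·7.4 = 68.45.
Change in consumer surplus: 68.45 − 273.8 = −205.35.

CS falls by 205.35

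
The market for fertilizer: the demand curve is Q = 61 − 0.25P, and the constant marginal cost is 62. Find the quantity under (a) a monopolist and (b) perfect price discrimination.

Monopoly: Q = 22.75; Perfect PD: Q = 45.5

Inverting demand: P = 244 − 4Q.
A monopolist chooses Q where MR = MC. MR = 244 − 8Q; setting this equal to 62 gives Q = 22.75 and P = 153.
With perfect price discrimination, output is the efficient level Q = 45.5 (where demand meets MC), but every buyer pays their willingness to pay: CS = 0 and PS = total surplus.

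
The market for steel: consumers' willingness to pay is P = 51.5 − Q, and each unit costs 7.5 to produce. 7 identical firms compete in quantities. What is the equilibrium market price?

P = 13

In a 7-firm Cournot equilibrium, symmetry and the first-order condition give q = (51.5 − 7.5)/(8) = 5.5. So Q = 38.5 and P = 13.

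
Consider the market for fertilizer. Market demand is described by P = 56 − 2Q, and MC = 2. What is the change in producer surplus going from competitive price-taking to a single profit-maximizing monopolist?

Perfect competition: P = MC = 2, so 56 − 2Q = 2 and Q = 27.
PS = (2 − 2)·27 = 0.
Monopoly sets MR = MC: 56 − 4Q = 2 ⇒ Q = 13.5, P = 56 − 2·13.5 = 29.
PS = (29 − 2)·13.5 = 364.5.
Change in producer surplus: 364.5 − 0 = 364.5.

PS rises by 364.5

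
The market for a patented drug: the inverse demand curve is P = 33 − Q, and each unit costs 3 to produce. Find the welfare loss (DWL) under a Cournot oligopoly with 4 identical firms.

DWL = 18

Competitive firms price at marginal cost: P = 3, giving Q = 30.
With 4 symmetric Cournot firms, each firm's FOC gives 33 − 5q = 3, so q = 6, Q = 4·6 = 24, and P = 9.
DWL is the triangle between Q = 24 and Q = 30: ½·(30 − 24)·(9 − 3) = 18.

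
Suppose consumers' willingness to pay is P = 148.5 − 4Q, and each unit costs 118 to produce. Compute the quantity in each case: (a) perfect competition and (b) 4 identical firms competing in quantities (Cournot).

Competition: Q = 7.625; Cournot: Q = 6.1

Perfect competition: P = MC = 118, so 148.5 − 4Q = 118 and Q = 7.625.
Cournot with 4 identical firms: the symmetric best-response condition is 148.5 − 20q = 118. Each firm produces q = 1.525, total output Q = 6.1, price P = 124.1.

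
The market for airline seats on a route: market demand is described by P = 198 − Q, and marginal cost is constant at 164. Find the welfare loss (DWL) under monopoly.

DWL = 144.5

Competitive firms price at marginal cost: P = 164, giving Q = 34.
Monopoly sets MR = MC: 198 − 2Q = 164 ⇒ Q = 17, P = 198 − 17 = 181.
DWL is the triangle between Q = 17 and Q = 34: ½·(34 − 17)·(181 − 164) = 144.5.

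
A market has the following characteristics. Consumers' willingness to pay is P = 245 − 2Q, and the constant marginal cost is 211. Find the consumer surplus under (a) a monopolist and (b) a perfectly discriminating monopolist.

The monopolist equates marginal revenue to marginal cost: 245 − 4Q = 211, so Q = 8.5. From demand, P = 228.
CS = ½·(245 − 228)·8.5 = 72.25.
Under first-degree price discrimination the firm charges each unit its demand price and produces up to where P = MC, i.e. Q = 17. Consumer surplus is zero; producer surplus equals total surplus.
CS = 0.

Monopoly: CS = 72.25; Perfect PD: CS = 0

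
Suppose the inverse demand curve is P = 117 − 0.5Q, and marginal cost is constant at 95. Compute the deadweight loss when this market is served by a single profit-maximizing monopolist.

DWL = 121

Perfect competition: P = MC = 95, so 117 − 0.5Q = 95 and Q = 44.
The monopolist equates marginal revenue to marginal cost: 117 − Q = 95, so Q = 22. From demand, P = 106.
DWL is the triangle between Q = 22 and Q = 44: ½·(44 − 22)·(106 − 95) = 121.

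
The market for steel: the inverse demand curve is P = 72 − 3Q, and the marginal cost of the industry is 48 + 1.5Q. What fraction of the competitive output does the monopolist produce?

Q_m/Q_c = 0.6

Monopoly sets MR = MC: 72 − 6Q = 48 + 1.5Q ⇒ Q = 3.2, P = 72 − 3·3.2 = 62.4.
Under competition P = MC: 72 − 3Q = 48 + 1.5Q ⇒ Q = 16/3, P = 56.
Ratio Q_m/Q_c = 3.2/(16/3) = 0.6.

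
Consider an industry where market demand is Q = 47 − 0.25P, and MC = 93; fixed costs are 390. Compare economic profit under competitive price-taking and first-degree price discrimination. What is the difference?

π rises by 1128.125

Inverting demand: P = 188 − 4Q.
Competitive firms price at marginal cost: P = 93, giving Q = 23.75.
Profit = (93 − 93)·23.75 − 390 = −390.
A perfectly discriminating monopolist sells every unit with P(Q) ≥ MC(Q), so output equals the competitive quantity Q = 23.75. Each buyer pays their reservation price, so CS = 0 and the firm captures all surplus.
PS equals the full surplus area, 1128.125. Profit = 1128.125 − 390 = 738.125.
Change in economic profit: 738.125 − −390 = 1128.125.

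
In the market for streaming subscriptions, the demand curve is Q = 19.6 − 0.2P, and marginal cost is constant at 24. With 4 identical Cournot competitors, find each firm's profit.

Inverting demand: P = 98 − 5Q.
Cournot with 4 identical firms: the symmetric best-response condition is 98 − 25q = 24. Each firm produces q = 2.96, total output Q = 11.84, price P = 38.8.
Each firm's profit = (38.8 − 24)·2.96 = 43.808.

π_i = 43.808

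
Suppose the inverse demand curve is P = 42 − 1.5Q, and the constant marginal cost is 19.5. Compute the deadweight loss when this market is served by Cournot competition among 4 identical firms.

DWL = 6.75

Competitive firms price at marginal cost: P = 19.5, giving Q = 15.
With 4 symmetric Cournot firms, each firm's FOC gives 42 − 7.5q = 19.5, so q = 3, Q = 4·3 = 12, and P = 24.
DWL is the triangle between Q = 12 and Q = 15: ½·(15 − 12)·(24 − 19.5) = 6.75.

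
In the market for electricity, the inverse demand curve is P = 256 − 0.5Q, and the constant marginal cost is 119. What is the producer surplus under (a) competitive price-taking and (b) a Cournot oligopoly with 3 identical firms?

Competition: PS = 0; Cournot: PS = 7038.375

Perfect competition: P = MC = 119, so 256 − 0.5Q = 119 and Q = 274.
PS = (119 − 119)·274 = 0.
In a 3-firm Cournot equilibrium, symmetry and the first-order condition give q = (256 − 119)/(2) = 68.5. So Q = 205.5 and P = 153.25.
PS = (153.25 − 119)·205.5 = 7038.375.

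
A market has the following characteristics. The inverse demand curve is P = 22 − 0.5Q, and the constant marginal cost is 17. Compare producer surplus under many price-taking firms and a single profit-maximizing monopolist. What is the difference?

Producer surplus rises by 12.5

Competitive firms price at marginal cost: P = 17, giving Q = 10.
PS = (17 − 17)·10 = 0.
A monopolist chooses Q where MR = MC. MR = 22 − Q; setting this equal to 17 gives Q = 5 and P = 19.5.
PS = (19.5 − 17)·5 = 12.5.
Change in producer surplus: 12.5 − 0 = 12.5.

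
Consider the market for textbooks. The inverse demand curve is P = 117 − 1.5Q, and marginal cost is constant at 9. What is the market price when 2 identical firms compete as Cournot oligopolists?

P = 45

In a 2-firm Cournot equilibrium, symmetry and the first-order condition give q = (117 − 9)/(4.5) = 24. So Q = 48 and P = 45.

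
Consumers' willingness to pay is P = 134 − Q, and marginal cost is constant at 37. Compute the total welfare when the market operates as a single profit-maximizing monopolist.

A monopolist chooses Q where MR = MC. MR = 134 − 2Q; setting this equal to 37 gives Q = 48.5 and P = 85.5.
CS = ½·(134 − 85.5)·48.5 = 1176.125; PS = (85.5 − 37)·48.5 = 2352.25; TS = 3528.375.

TS = 3528.375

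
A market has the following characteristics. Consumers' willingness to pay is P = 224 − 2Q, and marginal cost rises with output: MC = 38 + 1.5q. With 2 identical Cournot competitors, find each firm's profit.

π_i = 1691.36

In a 2-firm Cournot equilibrium, symmetry and the first-order condition give q = (224 − 38)/(7.5) = 24.8. So Q = 49.6 and P = 124.8.
Each firm's profit = 124.8·24.8 − (38·24.8 + ½·1.5·24.8²) = 1691.36.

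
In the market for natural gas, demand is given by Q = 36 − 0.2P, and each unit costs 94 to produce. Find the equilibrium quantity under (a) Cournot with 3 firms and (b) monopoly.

Cournot: Q = 12.9; Monopoly: Q = 8.6

Inverting demand: P = 180 − 5Q.
Cournot with 3 identical firms: the symmetric best-response condition is 180 − 20q = 94. Each firm produces q = 4.3, total output Q = 12.9, price P = 115.5.
Monopoly sets MR = MC: 180 − 10Q = 94 ⇒ Q = 8.6, P = 180 − 5·8.6 = 137.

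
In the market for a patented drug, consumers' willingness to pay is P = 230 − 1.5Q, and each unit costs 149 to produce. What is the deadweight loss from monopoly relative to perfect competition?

Perfect competition: P = MC = 149, so 230 − 1.5Q = 149 and Q = 54.
The monopolist equates marginal revenue to marginal cost: 230 − 3Q = 149, so Q = 27. From demand, P = 189.5.
DWL is the triangle between Q = 27 and Q = 54: ½·(54 − 27)·(189.5 − 149) = 546.75.

DWL = 546.75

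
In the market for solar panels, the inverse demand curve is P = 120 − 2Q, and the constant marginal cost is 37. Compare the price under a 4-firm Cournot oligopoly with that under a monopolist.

Cournot: P = 53.6; Monopoly: P = 78.5

Cournot with 4 identical firms: the symmetric best-response condition is 120 − 10q = 37. Each firm produces q = 8.3, total output Q = 33.2, price P = 53.6.
The monopolist equates marginal revenue to marginal cost: 120 − 4Q = 37, so Q = 20.75. From demand, P = 78.5.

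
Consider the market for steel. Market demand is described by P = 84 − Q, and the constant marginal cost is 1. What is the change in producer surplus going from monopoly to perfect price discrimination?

A monopolist chooses Q where MR = MC. MR = 84 − 2Q; setting this equal to 1 gives Q = 41.5 and P = 42.5.
PS = (42.5 − 1)·41.5 = 1722.25.
A perfectly discriminating monopolist sells every unit with P(Q) ≥ MC(Q), so output equals the competitive quantity Q = 83. Each buyer pays their reservation price, so CS = 0 and the firm captures all surplus.
PS = ½·(84 − 1)·83 = 3444.5.
Change in producer surplus: 3444.5 − 1722.25 = 1722.25.

PS rises by 1722.25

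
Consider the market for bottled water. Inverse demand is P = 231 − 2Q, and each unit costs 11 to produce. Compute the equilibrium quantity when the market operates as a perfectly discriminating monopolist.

Q = 110

With perfect price discrimination, output is the efficient level Q = 110 (where demand meets MC), but every buyer pays their willingness to pay: CS = 0 and PS = total surplus.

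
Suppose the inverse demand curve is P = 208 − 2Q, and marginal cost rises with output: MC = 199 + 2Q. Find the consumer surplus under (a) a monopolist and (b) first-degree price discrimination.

Monopoly: CS = 2.25; Perfect PD: CS = 0

A monopolist chooses Q where MR = MC. MR = 208 − 4Q; setting this equal to 199 + 2Q gives Q = 1.5 and P = 205.
CS = ½·(208 − 205)·1.5 = 2.25.
A perfectly discriminating monopolist sells every unit with P(Q) ≥ MC(Q), so output equals the competitive quantity Q = 2.25. Each buyer pays their reservation price, so CS = 0 and the firm captures all surplus.
CS = 0.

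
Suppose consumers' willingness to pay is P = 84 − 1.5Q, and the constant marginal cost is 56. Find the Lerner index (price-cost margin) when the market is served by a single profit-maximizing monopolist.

A monopolist chooses Q where MR = MC. MR = 84 − 3Q; setting this equal to 56 gives Q = 28/3 and P = 70.
Lerner index = (P − MC)/P = (70 − 56)/70 = 0.2.

Lerner index = 0.2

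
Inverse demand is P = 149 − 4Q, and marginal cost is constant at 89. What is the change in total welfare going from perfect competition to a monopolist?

Competitive firms price at marginal cost: P = 89, giving Q = 15.
CS = ½·(149 − 89)·15 = 450; PS = (89 − 89)·15 = 0; TS = 450.
Monopoly sets MR = MC: 149 − 8Q = 89 ⇒ Q = 7.5, P = 149 − 4·7.5 = 119.
CS = ½·(149 − 119)·7.5 = 112.5; PS = (119 − 89)·7.5 = 225; TS = 337.5.
Change in total welfare: 337.5 − 450 = −112.5.

TS falls by 112.5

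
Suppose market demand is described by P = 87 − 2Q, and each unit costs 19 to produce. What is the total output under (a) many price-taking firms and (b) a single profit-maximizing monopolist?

Perfect competition: P = MC = 19, so 87 − 2Q = 19 and Q = 34.
A monopolist chooses Q where MR = MC. MR = 87 − 4Q; setting this equal to 19 gives Q = 17 and P = 53.

Competition: Q = 34; Monopoly: Q = 17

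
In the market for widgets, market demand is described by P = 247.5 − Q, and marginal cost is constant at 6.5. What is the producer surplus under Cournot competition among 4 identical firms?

In a 4-firm Cournot equilibrium, symmetry and the first-order condition give q = (247.5 − 6.5)/(5) = 48.2. So Q = 192.8 and P = 54.7.
PS = (54.7 − 6.5)·192.8 = 9292.96.

PS = 9292.96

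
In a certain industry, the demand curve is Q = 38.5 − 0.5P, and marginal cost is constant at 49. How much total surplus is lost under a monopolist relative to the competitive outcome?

Inverting demand: P = 77 − 2Q.
Perfect competition: P = MC = 49, so 77 − 2Q = 49 and Q = 14.
A monopolist chooses Q where MR = MC. MR = 77 − 4Q; setting this equal to 49 gives Q = 7 and P = 63.
DWL is the triangle between Q = 7 and Q = 14: ½·(14 − 7)·(63 − 49) = 49.

DWL = 49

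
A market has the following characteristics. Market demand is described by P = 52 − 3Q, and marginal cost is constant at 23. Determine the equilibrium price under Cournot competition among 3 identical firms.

With 3 symmetric Cournot firms, each firm's FOC gives 52 − 12q = 23, so q = 29/12, Q = 3·29/12 = 7.25, and P = 30.25.

P = 30.25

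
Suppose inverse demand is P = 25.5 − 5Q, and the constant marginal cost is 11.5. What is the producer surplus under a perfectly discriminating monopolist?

PS = 19.6

A perfectly discriminating monopolist sells every unit with P(Q) ≥ MC(Q), so output equals the competitive quantity Q = 2.8. Each buyer pays their reservation price, so CS = 0 and the firm captures all surplus.
PS = ½·(25.5 − 11.5)·2.8 = 19.6.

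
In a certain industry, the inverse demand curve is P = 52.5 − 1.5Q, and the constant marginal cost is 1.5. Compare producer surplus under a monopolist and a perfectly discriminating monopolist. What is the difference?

PS rises by 433.5

Monopoly sets MR = MC: 52.5 − 3Q = 1.5 ⇒ Q = 17, P = 52.5 − 1.5·17 = 27.
PS = (27 − 1.5)·17 = 433.5.
With perfect price discrimination, output is the efficient level Q = 34 (where demand meets MC), but every buyer pays their willingness to pay: CS = 0 and PS = total surplus.
PS = ½·(52.5 − 1.5)·34 = 867.
Change in producer surplus: 867 − 433.5 = 433.5.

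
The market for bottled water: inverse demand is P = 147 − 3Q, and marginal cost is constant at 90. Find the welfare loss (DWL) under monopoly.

Competitive firms price at marginal cost: P = 90, giving Q = 19.
The monopolist equates marginal revenue to marginal cost: 147 − 6Q = 90, so Q = 9.5. From demand, P = 118.5.
DWL is the triangle between Q = 9.5 and Q = 19: ½·(19 − 9.5)·(118.5 − 90) = 135.375.

DWL = 135.375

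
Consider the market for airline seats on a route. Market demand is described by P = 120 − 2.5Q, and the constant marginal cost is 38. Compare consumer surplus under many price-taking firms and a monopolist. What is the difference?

Competitive firms price at marginal cost: P = 38, giving Q = 32.8.
CS = ½·(120 − 38)·32.8 = 1344.8.
Monopoly sets MR = MC: 120 − 5Q = 38 ⇒ Q = 16.4, P = 120 − 2.5·16.4 = 79.
CS = ½·(120 − 79)·16.4 = 336.2.
Change in consumer surplus: 336.2 − 1344.8 = −1008.6.

CS falls by 1008.6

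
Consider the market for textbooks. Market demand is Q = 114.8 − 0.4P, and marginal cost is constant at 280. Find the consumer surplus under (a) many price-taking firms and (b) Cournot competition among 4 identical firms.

Competition: CS = 9.8; Cournot: CS = 6.272

Inverting demand: P = 287 − 2.5Q.
Perfect competition: P = MC = 280, so 287 − 2.5Q = 280 and Q = 2.8.
CS = ½·(287 − 280)·2.8 = 9.8.
With 4 symmetric Cournot firms, each firm's FOC gives 287 − 12.5q = 280, so q = 0.56, Q = 4·0.56 = 2.24, and P = 281.4.
CS = ½·(287 − 281.4)·2.24 = 6.272.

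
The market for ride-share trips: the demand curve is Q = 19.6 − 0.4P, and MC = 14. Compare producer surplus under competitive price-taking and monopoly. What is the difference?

Inverting demand: P = 49 − 2.5Q.
Under competition P = MC = 14, so Q = (49 − 14)/2.5 = 14.
PS = (14 − 14)·14 = 0.
A monopolist chooses Q where MR = MC. MR = 49 − 5Q; setting this equal to 14 gives Q = 7 and P = 31.5.
PS = (31.5 − 14)·7 = 122.5.
Change in producer surplus: 122.5 − 0 = 122.5.

Producer surplus rises by 122.5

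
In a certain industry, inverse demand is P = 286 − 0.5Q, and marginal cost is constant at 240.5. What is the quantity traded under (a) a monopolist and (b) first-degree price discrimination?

Monopoly: Q = 45.5; Perfect PD: Q = 91

The monopolist equates marginal revenue to marginal cost: 286 − Q = 240.5, so Q = 45.5. From demand, P = 263.25.
With perfect price discrimination, output is the efficient level Q = 91 (where demand meets MC), but every buyer pays their willingness to pay: CS = 0 and PS = total surplus.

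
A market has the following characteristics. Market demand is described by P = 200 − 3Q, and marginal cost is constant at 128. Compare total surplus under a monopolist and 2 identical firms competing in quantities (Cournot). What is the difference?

TS rises by 120

The monopolist equates marginal revenue to marginal cost: 200 − 6Q = 128, so Q = 12. From demand, P = 164.
CS = ½·(200 − 164)·12 = 216; PS = (164 − 128)·12 = 432; TS = 648.
With 2 symmetric Cournot firms, each firm's FOC gives 200 − 9q = 128, so q = 8, Q = 2·8 = 16, and P = 152.
CS = ½·(200 − 152)·16 = 384; PS = (152 − 128)·16 = 384; TS = 768.
Change in total surplus: 768 − 648 = 120.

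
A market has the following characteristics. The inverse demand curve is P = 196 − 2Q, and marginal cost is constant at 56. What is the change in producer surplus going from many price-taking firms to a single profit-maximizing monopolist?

Competitive firms price at marginal cost: P = 56, giving Q = 70.
PS = (56 − 56)·70 = 0.
The monopolist equates marginal revenue to marginal cost: 196 − 4Q = 56, so Q = 35. From demand, P = 126.
PS = (126 − 56)·35 = 2450.
Change in producer surplus: 2450 − 0 = 2450.

PS rises by 2450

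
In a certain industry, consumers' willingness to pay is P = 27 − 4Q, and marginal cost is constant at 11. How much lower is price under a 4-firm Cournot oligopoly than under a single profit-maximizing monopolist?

Price falls by 4.8

The monopolist equates marginal revenue to marginal cost: 27 − 8Q = 11, so Q = 2. From demand, P = 19.
With 4 symmetric Cournot firms, each firm's FOC gives 27 − 20q = 11, so q = 0.8, Q = 4·0.8 = 3.2, and P = 14.2.
Change in price: 14.2 − 19 = −4.8.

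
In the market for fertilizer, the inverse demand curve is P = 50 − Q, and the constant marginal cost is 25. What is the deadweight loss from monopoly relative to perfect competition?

DWL = 78.125

Competitive firms price at marginal cost: P = 25, giving Q = 25.
A monopolist chooses Q where MR = MC. MR = 50 − 2Q; setting this equal to 25 gives Q = 12.5 and P = 37.5.
DWL is the triangle between Q = 12.5 and Q = 25: ½·(25 − 12.5)·(37.5 − 25) = 78.125.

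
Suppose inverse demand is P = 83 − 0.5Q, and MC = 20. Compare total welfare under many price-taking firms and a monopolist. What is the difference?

Under competition P = MC = 20, so Q = (83 − 20)/0.5 = 126.
CS = ½·(83 − 20)·126 = 3969; PS = (20 − 20)·126 = 0; TS = 3969.
Monopoly sets MR = MC: 83 − Q = 20 ⇒ Q = 63, P = 83 − 0.5·63 = 51.5.
CS = ½·(83 − 51.5)·63 = 992.25; PS = (51.5 − 20)·63 = 1984.5; TS = 2976.75.
Change in total welfare: 2976.75 − 3969 = −992.25.

Total welfare falls by 992.25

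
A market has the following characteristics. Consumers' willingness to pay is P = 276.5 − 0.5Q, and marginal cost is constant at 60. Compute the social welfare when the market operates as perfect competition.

Competitive firms price at marginal cost: P = 60, giving Q = 433.
CS = ½·(276.5 − 60)·433 = 46872.25; PS = (60 − 60)·433 = 0; TS = 46872.25.

TS = 46872.25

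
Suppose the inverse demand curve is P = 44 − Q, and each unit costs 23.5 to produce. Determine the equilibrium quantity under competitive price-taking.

Q = 20.5

Perfect competition: P = MC = 23.5, so 44 − Q = 23.5 and Q = 20.5.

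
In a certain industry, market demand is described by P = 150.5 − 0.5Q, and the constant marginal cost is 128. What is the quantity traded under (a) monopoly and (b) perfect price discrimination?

The monopolist equates marginal revenue to marginal cost: 150.5 − Q = 128, so Q = 22.5. From demand, P = 139.25.
Under first-degree price discrimination the firm charges each unit its demand price and produces up to where P = MC, i.e. Q = 45. Consumer surplus is zero; producer surplus equals total surplus.

Monopoly: Q = 22.5; Perfect PD: Q = 45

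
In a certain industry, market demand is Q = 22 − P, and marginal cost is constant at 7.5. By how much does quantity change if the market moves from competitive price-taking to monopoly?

Inverting demand: P = 22 − Q.
Competitive firms price at marginal cost: P = 7.5, giving Q = 14.5.
Monopoly sets MR = MC: 22 − 2Q = 7.5 ⇒ Q = 7.25, P = 22 − 7.25 = 14.75.
Change in quantity: 7.25 − 14.5 = −7.25.

Q falls by 7.25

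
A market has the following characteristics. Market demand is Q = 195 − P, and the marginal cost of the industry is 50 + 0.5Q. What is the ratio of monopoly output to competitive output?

Q_m/Q_c = 0.6

Inverting demand: P = 195 − Q.
A monopolist chooses Q where MR = MC. MR = 195 − 2Q; setting this equal to 50 + 0.5Q gives Q = 58 and P = 137.
Competitive equilibrium sets price equal to marginal cost: 195 − Q = 50 + 0.5Q, so Q = 290/3 and P = 295/3.
Ratio Q_m/Q_c = 58/(290/3) = 0.6.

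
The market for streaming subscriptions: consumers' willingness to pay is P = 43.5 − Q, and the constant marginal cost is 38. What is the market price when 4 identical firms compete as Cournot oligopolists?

P = 39.1

Cournot with 4 identical firms: the symmetric best-response condition is 43.5 − 5q = 38. Each firm produces q = 1.1, total output Q = 4.4, price P = 39.1.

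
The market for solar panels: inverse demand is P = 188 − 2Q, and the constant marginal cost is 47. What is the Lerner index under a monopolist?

The monopolist equates marginal revenue to marginal cost: 188 − 4Q = 47, so Q = 35.25. From demand, P = 117.5.
Lerner index = (P − MC)/P = (117.5 − 47)/117.5 = 0.6.

Lerner index = 0.6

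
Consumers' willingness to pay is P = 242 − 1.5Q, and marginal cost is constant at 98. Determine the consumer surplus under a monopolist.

A monopolist chooses Q where MR = MC. MR = 242 − 3Q; setting this equal to 98 gives Q = 48 and P = 170.
CS = ½·(242 − 170)·48 = 1728.

CS = 1728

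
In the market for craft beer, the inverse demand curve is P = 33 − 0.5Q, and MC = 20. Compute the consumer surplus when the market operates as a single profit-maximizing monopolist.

A monopolist chooses Q where MR = MC. MR = 33 − Q; setting this equal to 20 gives Q = 13 and P = 26.5.
CS = ½·(33 − 26.5)·13 = 42.25.

CS = 42.25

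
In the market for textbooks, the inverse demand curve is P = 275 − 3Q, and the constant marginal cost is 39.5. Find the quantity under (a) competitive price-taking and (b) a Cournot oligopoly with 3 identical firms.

Under competition P = MC = 39.5, so Q = (275 − 39.5)/3 = 78.5.
In a 3-firm Cournot equilibrium, symmetry and the first-order condition give q = (275 − 39.5)/(12) = 19.625. So Q = 58.875 and P = 98.375.

Competition: Q = 78.5; Cournot: Q = 58.875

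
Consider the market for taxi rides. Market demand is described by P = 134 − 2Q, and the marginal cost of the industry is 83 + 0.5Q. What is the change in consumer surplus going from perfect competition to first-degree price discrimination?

CS falls by 416.16

Under competition P = MC: 134 − 2Q = 83 + 0.5Q ⇒ Q = 20.4, P = 93.2.
CS = ½·(134 − 93.2)·20.4 = 416.16.
A perfectly discriminating monopolist sells every unit with P(Q) ≥ MC(Q), so output equals the competitive quantity Q = 20.4. Each buyer pays their reservation price, so CS = 0 and the firm captures all surplus.
CS = 0.
Change in consumer surplus: 0 − 416.16 = −416.16.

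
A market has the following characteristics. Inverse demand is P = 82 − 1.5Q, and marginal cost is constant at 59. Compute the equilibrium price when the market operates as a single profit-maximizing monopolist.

A monopolist chooses Q where MR = MC. MR = 82 − 3Q; setting this equal to 59 gives Q = 23/3 and P = 70.5.

P = 70.5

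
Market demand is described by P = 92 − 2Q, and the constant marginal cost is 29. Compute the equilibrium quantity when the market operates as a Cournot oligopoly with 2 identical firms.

Q = 21

In a 2-firm Cournot equilibrium, symmetry and the first-order condition give q = (92 − 29)/(6) = 10.5. So Q = 21 and P = 50.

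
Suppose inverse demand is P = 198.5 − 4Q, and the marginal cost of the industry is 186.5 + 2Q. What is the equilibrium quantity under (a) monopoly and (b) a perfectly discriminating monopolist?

Monopoly: Q = 1.2; Perfect PD: Q = 2

The monopolist equates marginal revenue to marginal cost: 198.5 − 8Q = 186.5 + 2Q, so Q = 1.2. From demand, P = 193.7.
With perfect price discrimination, output is the efficient level Q = 2 (where demand meets MC), but every buyer pays their willingness to pay: CS = 0 and PS = total surplus.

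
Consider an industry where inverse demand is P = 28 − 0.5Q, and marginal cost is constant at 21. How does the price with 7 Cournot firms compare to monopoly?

Cournot: P = 21.875; Monopoly: P = 24.5

Cournot with 7 identical firms: the symmetric best-response condition is 28 − 4q = 21. Each firm produces q = 1.75, total output Q = 12.25, price P = 21.875.
Monopoly sets MR = MC: 28 − Q = 21 ⇒ Q = 7, P = 28 − 0.5·7 = 24.5.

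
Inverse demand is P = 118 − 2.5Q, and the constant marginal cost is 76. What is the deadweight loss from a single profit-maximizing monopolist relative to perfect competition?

DWL = 88.2

Competitive firms price at marginal cost: P = 76, giving Q = 16.8.
The monopolist equates marginal revenue to marginal cost: 118 − 5Q = 76, so Q = 8.4. From demand, P = 97.
DWL is the triangle between Q = 8.4 and Q = 16.8: ½·(16.8 − 8.4)·(97 − 76) = 88.2.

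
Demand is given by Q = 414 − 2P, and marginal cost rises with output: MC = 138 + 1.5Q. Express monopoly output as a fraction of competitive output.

Q_m/Q_c = 0.8

Inverting demand: P = 207 − 0.5Q.
Monopoly sets MR = MC: 207 − Q = 138 + 1.5Q ⇒ Q = 27.6, P = 207 − 0.5·27.6 = 193.2.
Under competition P = MC: 207 − 0.5Q = 138 + 1.5Q ⇒ Q = 34.5, P = 189.75.
Ratio Q_m/Q_c = 27.6/34.5 = 0.8.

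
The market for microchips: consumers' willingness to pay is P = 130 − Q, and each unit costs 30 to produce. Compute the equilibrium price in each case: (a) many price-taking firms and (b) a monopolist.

Competitive firms price at marginal cost: P = 30, giving Q = 100.
A monopolist chooses Q where MR = MC. MR = 130 − 2Q; setting this equal to 30 gives Q = 50 and P = 80.

Competition: P = 30; Monopoly: P = 80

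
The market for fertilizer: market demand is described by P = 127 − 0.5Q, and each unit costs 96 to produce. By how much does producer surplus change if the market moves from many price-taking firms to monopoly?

Under competition P = MC = 96, so Q = (127 − 96)/0.5 = 62.
PS = (96 − 96)·62 = 0.
The monopolist equates marginal revenue to marginal cost: 127 − Q = 96, so Q = 31. From demand, P = 111.5.
PS = (111.5 − 96)·31 = 480.5.
Change in producer surplus: 480.5 − 0 = 480.5.

Producer surplus rises by 480.5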